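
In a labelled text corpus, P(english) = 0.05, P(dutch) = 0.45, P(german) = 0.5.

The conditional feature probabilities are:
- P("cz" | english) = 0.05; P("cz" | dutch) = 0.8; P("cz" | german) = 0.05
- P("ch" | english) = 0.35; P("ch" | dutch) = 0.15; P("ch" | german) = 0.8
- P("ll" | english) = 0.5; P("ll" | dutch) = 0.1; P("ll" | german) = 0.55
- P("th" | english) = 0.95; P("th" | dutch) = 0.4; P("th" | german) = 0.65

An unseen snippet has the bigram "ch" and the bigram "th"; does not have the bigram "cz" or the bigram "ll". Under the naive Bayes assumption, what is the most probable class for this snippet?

german

english: 0.05 × (1−0.05) × 0.35 × (1−0.5) × 0.95 = 0.007896875
dutch: 0.45 × (1−0.8) × 0.15 × (1−0.1) × 0.4 = 0.00486
german: 0.5 × (1−0.05) × 0.8 × (1−0.55) × 0.65 = 0.11115
Highest score → german.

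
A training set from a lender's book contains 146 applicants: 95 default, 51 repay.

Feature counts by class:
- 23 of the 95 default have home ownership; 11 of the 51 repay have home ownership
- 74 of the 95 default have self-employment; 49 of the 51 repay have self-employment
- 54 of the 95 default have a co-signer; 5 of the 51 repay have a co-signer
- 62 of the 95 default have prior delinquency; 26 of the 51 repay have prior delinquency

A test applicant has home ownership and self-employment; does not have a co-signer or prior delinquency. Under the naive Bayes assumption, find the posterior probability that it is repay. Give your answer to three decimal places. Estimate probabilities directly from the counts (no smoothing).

default: (95/146) × (23/95) × (74/95) × (41/95) × (33/95) ≈ 0.0183964
repay: (51/146) × (11/51) × (49/51) × (46/51) × (25/51) ≈ 0.0320054
P(repay | x) = 0.0320054 / 0.0504018 ≈ 0.635

0.635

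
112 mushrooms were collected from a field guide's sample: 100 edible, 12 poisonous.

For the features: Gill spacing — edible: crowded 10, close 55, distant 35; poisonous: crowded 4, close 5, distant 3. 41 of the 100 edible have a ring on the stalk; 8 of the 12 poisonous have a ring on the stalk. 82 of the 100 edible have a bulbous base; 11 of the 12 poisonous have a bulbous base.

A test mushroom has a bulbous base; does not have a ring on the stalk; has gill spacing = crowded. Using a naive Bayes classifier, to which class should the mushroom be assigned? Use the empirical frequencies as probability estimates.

edible

edible: (100/112) × (10/100) × (59/100) × (82/100) ≈ 0.0431964
poisonous: (12/112) × (4/12) × (4/12) × (11/12) ≈ 0.0109127
Highest score → edible.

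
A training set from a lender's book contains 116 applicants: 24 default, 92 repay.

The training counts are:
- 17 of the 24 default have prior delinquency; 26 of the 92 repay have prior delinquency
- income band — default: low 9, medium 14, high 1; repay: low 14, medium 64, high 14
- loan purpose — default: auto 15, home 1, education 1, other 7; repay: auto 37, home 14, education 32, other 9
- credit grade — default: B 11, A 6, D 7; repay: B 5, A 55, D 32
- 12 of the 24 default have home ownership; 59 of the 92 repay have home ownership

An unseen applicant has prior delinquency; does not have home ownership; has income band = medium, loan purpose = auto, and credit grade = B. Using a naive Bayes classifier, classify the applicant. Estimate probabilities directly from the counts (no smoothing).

default

default: (24/116) × (17/24) × (14/24) × (15/24) × (11/24) × (12/24) ≈ 0.0122444
repay: (92/116) × (26/92) × (64/92) × (37/92) × (5/92) × (33/92) ≈ 0.00122245
Highest score → default.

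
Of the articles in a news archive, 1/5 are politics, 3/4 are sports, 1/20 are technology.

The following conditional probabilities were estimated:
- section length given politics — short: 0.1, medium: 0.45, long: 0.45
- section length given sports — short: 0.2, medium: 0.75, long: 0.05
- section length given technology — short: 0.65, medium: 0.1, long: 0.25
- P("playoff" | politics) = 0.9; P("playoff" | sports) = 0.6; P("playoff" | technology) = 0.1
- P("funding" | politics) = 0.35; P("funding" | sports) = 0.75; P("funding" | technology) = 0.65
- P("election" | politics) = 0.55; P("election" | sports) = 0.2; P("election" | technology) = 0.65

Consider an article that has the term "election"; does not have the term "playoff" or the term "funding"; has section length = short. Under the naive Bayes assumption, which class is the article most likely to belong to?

technology

politics: 0.2 × 0.1 × (1−0.9) × (1−0.35) × 0.55 = 0.000715
sports: 0.75 × 0.2 × (1−0.6) × (1−0.75) × 0.2 = 0.003
technology: 0.05 × 0.65 × (1−0.1) × (1−0.65) × 0.65 = 0.006654375
Highest score → technology.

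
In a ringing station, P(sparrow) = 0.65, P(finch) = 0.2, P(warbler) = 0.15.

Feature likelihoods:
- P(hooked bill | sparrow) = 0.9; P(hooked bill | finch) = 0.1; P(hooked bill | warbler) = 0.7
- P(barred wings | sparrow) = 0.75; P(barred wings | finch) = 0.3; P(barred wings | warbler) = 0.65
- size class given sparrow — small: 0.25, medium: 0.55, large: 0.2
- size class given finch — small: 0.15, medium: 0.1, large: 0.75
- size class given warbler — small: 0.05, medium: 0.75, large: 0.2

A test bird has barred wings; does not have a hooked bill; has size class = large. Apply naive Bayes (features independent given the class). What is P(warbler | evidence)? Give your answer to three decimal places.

sparrow: 0.65 × (1−0.9) × 0.75 × 0.2 = 0.00975
finch: 0.2 × (1−0.1) × 0.3 × 0.75 = 0.0405
warbler: 0.15 × (1−0.7) × 0.65 × 0.2 = 0.00585
P(warbler | x) = 0.00585 / 0.0561 ≈ 0.104

0.104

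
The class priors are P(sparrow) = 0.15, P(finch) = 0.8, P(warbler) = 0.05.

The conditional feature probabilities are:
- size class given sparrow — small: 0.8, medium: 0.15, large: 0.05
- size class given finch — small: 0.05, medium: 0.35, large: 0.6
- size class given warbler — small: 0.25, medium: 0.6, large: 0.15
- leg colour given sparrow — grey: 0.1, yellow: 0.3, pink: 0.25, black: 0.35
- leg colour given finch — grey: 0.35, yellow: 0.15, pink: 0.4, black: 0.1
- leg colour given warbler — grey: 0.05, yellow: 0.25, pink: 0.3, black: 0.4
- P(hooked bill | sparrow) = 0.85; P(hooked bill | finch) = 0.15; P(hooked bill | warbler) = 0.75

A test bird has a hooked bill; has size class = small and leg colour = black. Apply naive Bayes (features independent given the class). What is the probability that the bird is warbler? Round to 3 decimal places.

sparrow: 0.15 × 0.8 × 0.35 × 0.85 = 0.0357
finch: 0.8 × 0.05 × 0.1 × 0.15 = 0.0006
warbler: 0.05 × 0.25 × 0.4 × 0.75 = 0.00375
P(warbler | x) = 0.00375 / 0.04005 ≈ 0.094

0.094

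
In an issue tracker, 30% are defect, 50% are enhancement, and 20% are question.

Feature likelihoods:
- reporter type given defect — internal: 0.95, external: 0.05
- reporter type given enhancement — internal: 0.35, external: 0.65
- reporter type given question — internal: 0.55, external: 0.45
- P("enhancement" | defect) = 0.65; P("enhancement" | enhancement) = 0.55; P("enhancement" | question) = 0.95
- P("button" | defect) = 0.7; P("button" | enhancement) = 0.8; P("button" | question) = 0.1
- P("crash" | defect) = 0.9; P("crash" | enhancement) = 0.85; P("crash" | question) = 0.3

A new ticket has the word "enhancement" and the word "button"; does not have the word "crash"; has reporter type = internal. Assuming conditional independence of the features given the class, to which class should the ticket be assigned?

defect: 0.3 × 0.95 × 0.65 × 0.7 × (1−0.9) = 0.0129675
enhancement: 0.5 × 0.35 × 0.55 × 0.8 × (1−0.85) = 0.01155
question: 0.2 × 0.55 × 0.95 × 0.1 × (1−0.3) = 0.007315
Highest score → defect.

defect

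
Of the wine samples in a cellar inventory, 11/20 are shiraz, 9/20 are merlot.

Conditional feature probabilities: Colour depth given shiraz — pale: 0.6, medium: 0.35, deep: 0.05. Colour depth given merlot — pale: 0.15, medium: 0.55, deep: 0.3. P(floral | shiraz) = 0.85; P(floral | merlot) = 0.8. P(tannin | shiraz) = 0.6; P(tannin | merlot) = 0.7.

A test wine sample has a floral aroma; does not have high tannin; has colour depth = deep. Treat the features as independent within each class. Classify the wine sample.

shiraz: 0.55 × 0.05 × 0.85 × (1−0.6) = 0.00935
merlot: 0.45 × 0.3 × 0.8 × (1−0.7) = 0.0324
Highest score → merlot.

merlot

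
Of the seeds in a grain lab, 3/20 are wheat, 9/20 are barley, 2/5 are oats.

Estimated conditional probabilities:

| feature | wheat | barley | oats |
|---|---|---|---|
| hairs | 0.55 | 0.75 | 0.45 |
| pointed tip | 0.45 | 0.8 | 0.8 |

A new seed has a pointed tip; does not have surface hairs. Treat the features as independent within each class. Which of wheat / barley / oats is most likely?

wheat: 0.15 × (1−0.55) × 0.45 = 0.030375
barley: 0.45 × (1−0.75) × 0.8 = 0.09
oats: 0.4 × (1−0.45) × 0.8 = 0.176
Highest score → oats.

oats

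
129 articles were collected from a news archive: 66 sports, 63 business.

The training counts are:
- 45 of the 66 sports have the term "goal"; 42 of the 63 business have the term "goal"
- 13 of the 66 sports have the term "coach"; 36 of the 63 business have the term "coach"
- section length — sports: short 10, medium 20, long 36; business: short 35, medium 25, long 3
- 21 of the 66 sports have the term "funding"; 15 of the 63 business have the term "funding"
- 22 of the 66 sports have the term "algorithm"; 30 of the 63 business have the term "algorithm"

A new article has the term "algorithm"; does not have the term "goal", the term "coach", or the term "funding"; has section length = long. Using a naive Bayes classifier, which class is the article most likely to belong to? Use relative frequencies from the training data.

sports

sports: (66/129) × (21/66) × (53/66) × (36/66) × (45/66) × (22/66) ≈ 0.0162057
business: (63/129) × (21/63) × (27/63) × (3/63) × (48/63) × (30/63) ≈ 0.00120535
Highest score → sports.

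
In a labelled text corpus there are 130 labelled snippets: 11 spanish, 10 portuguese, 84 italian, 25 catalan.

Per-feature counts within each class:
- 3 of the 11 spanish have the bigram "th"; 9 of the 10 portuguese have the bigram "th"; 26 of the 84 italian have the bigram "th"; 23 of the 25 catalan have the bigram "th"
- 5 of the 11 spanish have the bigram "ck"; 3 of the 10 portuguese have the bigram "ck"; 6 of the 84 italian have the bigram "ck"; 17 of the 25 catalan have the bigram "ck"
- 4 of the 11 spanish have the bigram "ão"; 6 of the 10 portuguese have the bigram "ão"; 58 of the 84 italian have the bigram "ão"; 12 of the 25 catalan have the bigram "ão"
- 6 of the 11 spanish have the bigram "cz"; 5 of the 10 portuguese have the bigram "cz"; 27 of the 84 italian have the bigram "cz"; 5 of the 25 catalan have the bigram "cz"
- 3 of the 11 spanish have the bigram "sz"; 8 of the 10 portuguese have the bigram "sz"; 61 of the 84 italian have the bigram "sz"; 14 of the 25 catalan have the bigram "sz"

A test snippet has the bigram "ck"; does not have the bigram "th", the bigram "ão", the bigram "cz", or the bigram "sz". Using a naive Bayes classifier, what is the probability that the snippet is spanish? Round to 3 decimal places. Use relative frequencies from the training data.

spanish: (11/130) × (8/11) × (5/11) × (7/11) × (5/11) × (8/11) ≈ 0.00588442
portuguese: (10/130) × (1/10) × (3/10) × (4/10) × (5/10) × (2/10) ≈ 0.0000923077
italian: (84/130) × (58/84) × (6/84) × (26/84) × (57/84) × (23/84) ≈ 0.00183271
catalan: (25/130) × (2/25) × (17/25) × (13/25) × (20/25) × (11/25) = 0.00191488
P(spanish | x) = 0.00588442 / 0.0097243177 ≈ 0.605

0.605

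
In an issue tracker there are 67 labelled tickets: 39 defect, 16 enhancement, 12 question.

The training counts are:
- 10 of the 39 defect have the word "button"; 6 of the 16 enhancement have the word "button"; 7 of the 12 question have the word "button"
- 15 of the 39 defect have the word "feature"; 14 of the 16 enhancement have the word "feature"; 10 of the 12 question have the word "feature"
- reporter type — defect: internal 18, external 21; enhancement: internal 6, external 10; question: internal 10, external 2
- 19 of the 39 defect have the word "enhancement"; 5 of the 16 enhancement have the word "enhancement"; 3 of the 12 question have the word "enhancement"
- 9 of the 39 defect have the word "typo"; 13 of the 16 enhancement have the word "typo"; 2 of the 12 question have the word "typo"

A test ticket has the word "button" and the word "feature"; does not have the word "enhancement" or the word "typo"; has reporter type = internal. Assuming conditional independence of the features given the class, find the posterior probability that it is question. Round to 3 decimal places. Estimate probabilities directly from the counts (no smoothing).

0.761

defect: (39/67) × (10/39) × (15/39) × (18/39) × (20/39) × (30/39) ≈ 0.0104516
enhancement: (16/67) × (6/16) × (14/16) × (6/16) × (11/16) × (3/16) ≈ 0.00378782
question: (12/67) × (7/12) × (10/12) × (10/12) × (9/12) × (10/12) ≈ 0.0453462
P(question | x) = 0.0453462 / 0.05958562 ≈ 0.761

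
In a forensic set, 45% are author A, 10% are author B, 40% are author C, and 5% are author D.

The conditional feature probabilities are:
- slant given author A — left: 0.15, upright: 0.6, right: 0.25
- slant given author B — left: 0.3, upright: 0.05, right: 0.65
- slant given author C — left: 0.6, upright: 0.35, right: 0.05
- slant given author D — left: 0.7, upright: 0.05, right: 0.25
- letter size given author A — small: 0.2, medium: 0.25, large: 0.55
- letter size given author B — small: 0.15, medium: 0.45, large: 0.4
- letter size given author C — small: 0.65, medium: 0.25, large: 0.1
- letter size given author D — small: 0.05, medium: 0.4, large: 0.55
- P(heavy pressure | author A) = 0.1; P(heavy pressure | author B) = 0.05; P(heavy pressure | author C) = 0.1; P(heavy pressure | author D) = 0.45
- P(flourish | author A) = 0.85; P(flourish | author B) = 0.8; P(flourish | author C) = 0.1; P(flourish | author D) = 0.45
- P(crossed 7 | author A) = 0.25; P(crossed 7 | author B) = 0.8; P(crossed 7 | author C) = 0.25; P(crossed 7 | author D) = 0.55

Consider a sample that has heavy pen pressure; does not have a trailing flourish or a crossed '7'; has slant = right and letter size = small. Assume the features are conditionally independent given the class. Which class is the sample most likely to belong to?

author C

author A: 0.45 × 0.25 × 0.2 × 0.1 × (1−0.85) × (1−0.25) = 0.000253125
author B: 0.1 × 0.65 × 0.15 × 0.05 × (1−0.8) × (1−0.8) = 0.0000195
author C: 0.4 × 0.05 × 0.65 × 0.1 × (1−0.1) × (1−0.25) = 0.0008775
author D: 0.05 × 0.25 × 0.05 × 0.45 × (1−0.45) × (1−0.55) = 0.000069609375
Highest score → author C.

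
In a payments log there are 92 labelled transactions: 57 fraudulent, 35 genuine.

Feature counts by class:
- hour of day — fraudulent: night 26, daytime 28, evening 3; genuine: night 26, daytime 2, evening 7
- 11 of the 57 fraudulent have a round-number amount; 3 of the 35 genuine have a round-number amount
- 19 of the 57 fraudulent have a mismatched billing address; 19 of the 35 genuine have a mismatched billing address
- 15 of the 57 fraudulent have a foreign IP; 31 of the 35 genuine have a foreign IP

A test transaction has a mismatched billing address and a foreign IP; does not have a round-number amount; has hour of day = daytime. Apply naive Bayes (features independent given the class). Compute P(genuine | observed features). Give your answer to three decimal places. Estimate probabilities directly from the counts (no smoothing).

0.307

fraudulent: (57/92) × (28/57) × (46/57) × (19/57) × (15/57) ≈ 0.0215451
genuine: (35/92) × (2/35) × (32/35) × (19/35) × (31/35) ≈ 0.0095566
P(genuine | x) = 0.0095566 / 0.0311017 ≈ 0.307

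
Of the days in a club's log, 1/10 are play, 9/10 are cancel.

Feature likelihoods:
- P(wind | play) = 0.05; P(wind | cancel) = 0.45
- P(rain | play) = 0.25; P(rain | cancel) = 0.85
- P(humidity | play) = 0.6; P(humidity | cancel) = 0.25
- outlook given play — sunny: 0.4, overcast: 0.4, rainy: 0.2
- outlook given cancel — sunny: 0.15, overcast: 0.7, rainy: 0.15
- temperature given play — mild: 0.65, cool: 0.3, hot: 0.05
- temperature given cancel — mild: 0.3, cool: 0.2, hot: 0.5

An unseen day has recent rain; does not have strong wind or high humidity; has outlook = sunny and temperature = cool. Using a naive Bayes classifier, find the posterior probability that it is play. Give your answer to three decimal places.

play: 0.1 × (1−0.05) × 0.25 × (1−0.6) × 0.4 × 0.3 = 0.00114
cancel: 0.9 × (1−0.45) × 0.85 × (1−0.25) × 0.15 × 0.2 = 0.009466875
P(play | x) = 0.00114 / 0.010606875 ≈ 0.107

0.107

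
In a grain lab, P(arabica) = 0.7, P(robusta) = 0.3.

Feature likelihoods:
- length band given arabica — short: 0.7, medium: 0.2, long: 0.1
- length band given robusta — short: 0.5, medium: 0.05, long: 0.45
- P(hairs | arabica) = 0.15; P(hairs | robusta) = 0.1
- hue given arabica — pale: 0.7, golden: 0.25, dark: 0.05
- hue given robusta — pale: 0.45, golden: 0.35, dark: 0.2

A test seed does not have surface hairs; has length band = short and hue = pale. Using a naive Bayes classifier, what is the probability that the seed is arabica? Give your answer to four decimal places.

arabica: 0.7 × 0.7 × (1−0.15) × 0.7 = 0.29155
robusta: 0.3 × 0.5 × (1−0.1) × 0.45 = 0.06075
P(arabica | x) = 0.29155 / 0.3523 ≈ 0.8276

0.8276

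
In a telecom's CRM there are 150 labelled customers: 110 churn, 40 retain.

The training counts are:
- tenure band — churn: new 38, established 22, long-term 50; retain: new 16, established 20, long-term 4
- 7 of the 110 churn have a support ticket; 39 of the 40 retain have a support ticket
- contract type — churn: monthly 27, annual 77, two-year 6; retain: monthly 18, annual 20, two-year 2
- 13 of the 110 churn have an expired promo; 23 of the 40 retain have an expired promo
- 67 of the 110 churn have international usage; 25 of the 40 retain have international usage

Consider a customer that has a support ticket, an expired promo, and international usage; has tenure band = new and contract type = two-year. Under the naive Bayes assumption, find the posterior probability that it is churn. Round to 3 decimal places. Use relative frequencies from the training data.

churn: (110/150) × (38/110) × (7/110) × (6/110) × (13/110) × (67/110) ≈ 0.0000632979
retain: (40/150) × (16/40) × (39/40) × (2/40) × (23/40) × (25/40) = 0.00186875
P(churn | x) = 0.0000632979 / 0.0019320479 ≈ 0.033

0.033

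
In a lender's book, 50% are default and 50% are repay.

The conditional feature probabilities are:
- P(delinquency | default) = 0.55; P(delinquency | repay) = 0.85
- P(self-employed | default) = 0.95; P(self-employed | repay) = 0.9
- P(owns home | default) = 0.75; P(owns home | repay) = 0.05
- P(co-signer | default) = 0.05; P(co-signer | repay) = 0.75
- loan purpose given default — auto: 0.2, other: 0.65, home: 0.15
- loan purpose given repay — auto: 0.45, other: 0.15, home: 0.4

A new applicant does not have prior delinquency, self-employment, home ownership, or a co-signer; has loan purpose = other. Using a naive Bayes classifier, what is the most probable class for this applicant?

default: 0.5 × (1−0.55) × (1−0.95) × (1−0.75) × (1−0.05) × 0.65 = 0.00173671875
repay: 0.5 × (1−0.85) × (1−0.9) × (1−0.05) × (1−0.75) × 0.15 = 0.0002671875
Highest score → default.

default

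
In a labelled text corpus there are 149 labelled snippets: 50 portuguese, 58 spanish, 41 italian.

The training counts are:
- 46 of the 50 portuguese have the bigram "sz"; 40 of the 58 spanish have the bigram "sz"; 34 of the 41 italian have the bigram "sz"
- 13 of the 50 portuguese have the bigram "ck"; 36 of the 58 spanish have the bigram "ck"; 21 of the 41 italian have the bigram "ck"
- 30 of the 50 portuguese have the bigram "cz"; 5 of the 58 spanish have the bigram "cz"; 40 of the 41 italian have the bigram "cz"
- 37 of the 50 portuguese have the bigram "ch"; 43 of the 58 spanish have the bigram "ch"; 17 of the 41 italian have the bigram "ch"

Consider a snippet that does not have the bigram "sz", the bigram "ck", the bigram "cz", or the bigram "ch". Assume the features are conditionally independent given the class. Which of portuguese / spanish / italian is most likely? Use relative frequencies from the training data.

portuguese: (50/149) × (4/50) × (37/50) × (20/50) × (13/50) ≈ 0.00206604
spanish: (58/149) × (18/58) × (22/58) × (53/58) × (15/58) ≈ 0.0108291
italian: (41/149) × (7/41) × (20/41) × (1/41) × (24/41) ≈ 0.000327191
Highest score → spanish.

spanish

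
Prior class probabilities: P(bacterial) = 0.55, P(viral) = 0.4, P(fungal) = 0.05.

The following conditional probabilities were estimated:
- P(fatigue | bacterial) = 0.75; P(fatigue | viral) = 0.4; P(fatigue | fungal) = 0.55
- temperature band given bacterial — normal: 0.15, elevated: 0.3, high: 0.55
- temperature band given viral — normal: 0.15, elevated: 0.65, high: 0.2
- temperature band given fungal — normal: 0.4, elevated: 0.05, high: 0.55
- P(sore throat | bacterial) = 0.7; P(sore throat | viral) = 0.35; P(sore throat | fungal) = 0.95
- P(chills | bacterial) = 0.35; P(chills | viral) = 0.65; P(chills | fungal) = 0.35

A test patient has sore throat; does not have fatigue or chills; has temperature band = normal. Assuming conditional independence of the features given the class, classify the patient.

bacterial

bacterial: 0.55 × (1−0.75) × 0.15 × 0.7 × (1−0.35) = 0.009384375
viral: 0.4 × (1−0.4) × 0.15 × 0.35 × (1−0.65) = 0.00441
fungal: 0.05 × (1−0.55) × 0.4 × 0.95 × (1−0.35) = 0.0055575
Highest score → bacterial.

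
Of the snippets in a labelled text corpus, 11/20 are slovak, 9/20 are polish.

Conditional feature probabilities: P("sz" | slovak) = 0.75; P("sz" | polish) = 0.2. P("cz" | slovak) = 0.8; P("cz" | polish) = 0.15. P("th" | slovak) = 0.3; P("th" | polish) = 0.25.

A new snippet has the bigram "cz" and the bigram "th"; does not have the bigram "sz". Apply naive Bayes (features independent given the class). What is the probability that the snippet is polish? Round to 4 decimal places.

slovak: 0.55 × (1−0.75) × 0.8 × 0.3 = 0.033
polish: 0.45 × (1−0.2) × 0.15 × 0.25 = 0.0135
P(polish | x) = 0.0135 / 0.0465 ≈ 0.2903

0.2903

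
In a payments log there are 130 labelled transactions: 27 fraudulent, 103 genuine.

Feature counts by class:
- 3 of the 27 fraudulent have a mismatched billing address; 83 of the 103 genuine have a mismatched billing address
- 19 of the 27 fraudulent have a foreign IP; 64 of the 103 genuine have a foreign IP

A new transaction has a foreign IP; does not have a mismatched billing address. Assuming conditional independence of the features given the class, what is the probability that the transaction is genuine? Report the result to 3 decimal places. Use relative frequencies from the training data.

fraudulent: (27/130) × (24/27) × (19/27) ≈ 0.129915
genuine: (103/130) × (20/103) × (64/103) ≈ 0.0955937
P(genuine | x) = 0.0955937 / 0.2255087 ≈ 0.424

0.424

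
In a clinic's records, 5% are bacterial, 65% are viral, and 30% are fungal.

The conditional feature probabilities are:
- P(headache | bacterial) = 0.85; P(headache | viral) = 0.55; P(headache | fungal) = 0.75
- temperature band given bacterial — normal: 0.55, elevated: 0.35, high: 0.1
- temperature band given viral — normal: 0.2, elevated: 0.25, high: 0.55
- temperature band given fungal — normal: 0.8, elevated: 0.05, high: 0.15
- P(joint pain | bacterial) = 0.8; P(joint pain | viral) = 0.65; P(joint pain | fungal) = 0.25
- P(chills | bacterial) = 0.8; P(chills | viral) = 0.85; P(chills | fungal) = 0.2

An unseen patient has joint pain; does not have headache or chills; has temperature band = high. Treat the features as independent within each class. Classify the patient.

bacterial: 0.05 × (1−0.85) × 0.1 × 0.8 × (1−0.8) = 0.00012
viral: 0.65 × (1−0.55) × 0.55 × 0.65 × (1−0.85) = 0.0156853125
fungal: 0.3 × (1−0.75) × 0.15 × 0.25 × (1−0.2) = 0.00225
Highest score → viral.

viral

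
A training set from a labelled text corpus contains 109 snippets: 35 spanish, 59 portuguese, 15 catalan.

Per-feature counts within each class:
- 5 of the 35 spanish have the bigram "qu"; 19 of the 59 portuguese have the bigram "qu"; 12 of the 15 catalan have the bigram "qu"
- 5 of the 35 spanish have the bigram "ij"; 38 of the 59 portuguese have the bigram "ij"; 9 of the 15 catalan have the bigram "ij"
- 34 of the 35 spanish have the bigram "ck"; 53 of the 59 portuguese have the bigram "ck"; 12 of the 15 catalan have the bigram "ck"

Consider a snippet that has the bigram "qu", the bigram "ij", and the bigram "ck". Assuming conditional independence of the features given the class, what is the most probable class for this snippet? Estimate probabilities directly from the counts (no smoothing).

portuguese

spanish: (35/109) × (5/35) × (5/35) × (34/35) ≈ 0.00636585
portuguese: (59/109) × (19/59) × (38/59) × (53/59) ≈ 0.100852
catalan: (15/109) × (12/15) × (9/15) × (12/15) ≈ 0.052844
Highest score → portuguese.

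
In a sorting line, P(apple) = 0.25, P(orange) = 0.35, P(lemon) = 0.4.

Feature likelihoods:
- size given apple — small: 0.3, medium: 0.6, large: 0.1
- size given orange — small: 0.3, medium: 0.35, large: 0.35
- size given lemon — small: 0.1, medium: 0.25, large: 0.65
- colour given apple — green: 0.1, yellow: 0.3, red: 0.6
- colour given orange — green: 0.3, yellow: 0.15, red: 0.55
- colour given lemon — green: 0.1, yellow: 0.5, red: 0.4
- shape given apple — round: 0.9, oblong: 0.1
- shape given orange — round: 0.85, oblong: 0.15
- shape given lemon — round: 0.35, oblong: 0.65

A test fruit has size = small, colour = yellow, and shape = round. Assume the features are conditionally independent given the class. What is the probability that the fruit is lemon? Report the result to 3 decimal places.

apple: 0.25 × 0.3 × 0.3 × 0.9 = 0.02025
orange: 0.35 × 0.3 × 0.15 × 0.85 = 0.0133875
lemon: 0.4 × 0.1 × 0.5 × 0.35 = 0.007
P(lemon | x) = 0.007 / 0.0406375 ≈ 0.172

0.172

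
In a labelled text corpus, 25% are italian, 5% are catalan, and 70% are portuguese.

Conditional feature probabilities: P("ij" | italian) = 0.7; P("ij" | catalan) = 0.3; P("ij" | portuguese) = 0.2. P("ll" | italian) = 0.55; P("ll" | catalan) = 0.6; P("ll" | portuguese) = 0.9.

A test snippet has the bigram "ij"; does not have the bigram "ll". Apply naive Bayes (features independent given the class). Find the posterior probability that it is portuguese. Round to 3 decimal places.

italian: 0.25 × 0.7 × (1−0.55) = 0.07875
catalan: 0.05 × 0.3 × (1−0.6) = 0.006
portuguese: 0.7 × 0.2 × (1−0.9) = 0.014
P(portuguese | x) = 0.014 / 0.09875 ≈ 0.142

0.142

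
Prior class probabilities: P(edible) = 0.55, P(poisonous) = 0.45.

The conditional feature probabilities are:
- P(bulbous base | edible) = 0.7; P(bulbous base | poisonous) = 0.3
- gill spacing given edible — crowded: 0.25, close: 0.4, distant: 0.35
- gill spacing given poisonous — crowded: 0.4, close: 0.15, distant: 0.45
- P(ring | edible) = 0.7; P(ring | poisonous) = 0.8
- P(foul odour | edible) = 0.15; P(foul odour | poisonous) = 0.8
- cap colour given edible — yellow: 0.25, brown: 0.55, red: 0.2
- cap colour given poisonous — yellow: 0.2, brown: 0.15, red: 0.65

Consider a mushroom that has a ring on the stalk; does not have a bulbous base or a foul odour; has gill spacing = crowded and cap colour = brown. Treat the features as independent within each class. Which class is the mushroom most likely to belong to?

edible

edible: 0.55 × (1−0.7) × 0.25 × 0.7 × (1−0.15) × 0.55 = 0.0134990625
poisonous: 0.45 × (1−0.3) × 0.4 × 0.8 × (1−0.8) × 0.15 = 0.003024
Highest score → edible.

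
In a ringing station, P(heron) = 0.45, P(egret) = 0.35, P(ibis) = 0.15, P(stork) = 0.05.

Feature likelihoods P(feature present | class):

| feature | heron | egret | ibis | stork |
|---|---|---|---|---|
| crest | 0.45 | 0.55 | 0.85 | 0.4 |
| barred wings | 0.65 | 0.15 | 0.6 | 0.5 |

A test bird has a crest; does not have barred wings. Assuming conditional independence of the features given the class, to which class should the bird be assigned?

heron: 0.45 × 0.45 × (1−0.65) = 0.070875
egret: 0.35 × 0.55 × (1−0.15) = 0.163625
ibis: 0.15 × 0.85 × (1−0.6) = 0.051
stork: 0.05 × 0.4 × (1−0.5) = 0.01
Highest score → egret.

egret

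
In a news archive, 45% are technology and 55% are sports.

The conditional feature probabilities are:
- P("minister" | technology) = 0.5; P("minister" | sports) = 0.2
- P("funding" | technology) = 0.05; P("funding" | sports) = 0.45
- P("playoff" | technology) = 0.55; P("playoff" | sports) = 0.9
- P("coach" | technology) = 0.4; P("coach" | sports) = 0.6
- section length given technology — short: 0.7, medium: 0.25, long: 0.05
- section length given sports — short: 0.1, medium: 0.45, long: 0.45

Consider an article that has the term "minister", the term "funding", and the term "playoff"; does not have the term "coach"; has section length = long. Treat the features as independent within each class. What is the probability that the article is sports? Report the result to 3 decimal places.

0.977

technology: 0.45 × 0.5 × 0.05 × 0.55 × (1−0.4) × 0.05 = 0.000185625
sports: 0.55 × 0.2 × 0.45 × 0.9 × (1−0.6) × 0.45 = 0.008019
P(sports | x) = 0.008019 / 0.008204625 ≈ 0.977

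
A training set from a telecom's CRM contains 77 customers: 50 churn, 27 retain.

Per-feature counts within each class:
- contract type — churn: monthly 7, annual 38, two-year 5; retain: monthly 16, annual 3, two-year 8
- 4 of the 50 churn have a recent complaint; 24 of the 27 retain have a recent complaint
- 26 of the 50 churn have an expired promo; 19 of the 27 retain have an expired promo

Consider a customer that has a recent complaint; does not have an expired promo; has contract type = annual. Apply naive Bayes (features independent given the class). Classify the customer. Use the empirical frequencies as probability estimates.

churn: (50/77) × (38/50) × (4/50) × (24/50) ≈ 0.0189506
retain: (27/77) × (3/27) × (24/27) × (8/27) ≈ 0.0102613
Highest score → churn.

churn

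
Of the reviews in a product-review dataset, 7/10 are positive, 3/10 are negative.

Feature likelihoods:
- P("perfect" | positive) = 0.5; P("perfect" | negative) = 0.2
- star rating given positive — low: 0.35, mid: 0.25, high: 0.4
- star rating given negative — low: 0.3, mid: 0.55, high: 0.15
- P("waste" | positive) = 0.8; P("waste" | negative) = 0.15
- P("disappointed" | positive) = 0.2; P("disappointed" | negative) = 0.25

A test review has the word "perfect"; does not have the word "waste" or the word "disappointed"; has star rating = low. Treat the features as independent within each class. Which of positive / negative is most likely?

positive: 0.7 × 0.5 × 0.35 × (1−0.8) × (1−0.2) = 0.0196
negative: 0.3 × 0.2 × 0.3 × (1−0.15) × (1−0.25) = 0.011475
Highest score → positive.

positive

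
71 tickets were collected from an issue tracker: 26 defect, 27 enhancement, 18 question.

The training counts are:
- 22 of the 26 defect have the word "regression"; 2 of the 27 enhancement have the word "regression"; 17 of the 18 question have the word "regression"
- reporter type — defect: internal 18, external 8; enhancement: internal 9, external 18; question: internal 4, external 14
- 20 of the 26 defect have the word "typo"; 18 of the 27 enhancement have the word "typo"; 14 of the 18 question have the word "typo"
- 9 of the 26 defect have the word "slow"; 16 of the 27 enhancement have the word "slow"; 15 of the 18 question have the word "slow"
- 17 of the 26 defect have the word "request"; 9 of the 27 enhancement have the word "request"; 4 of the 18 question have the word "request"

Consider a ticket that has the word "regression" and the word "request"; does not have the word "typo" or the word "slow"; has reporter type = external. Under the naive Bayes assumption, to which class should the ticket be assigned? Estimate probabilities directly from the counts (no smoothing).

defect

defect: (26/71) × (22/26) × (8/26) × (6/26) × (17/26) × (17/26) ≈ 0.00940611
enhancement: (27/71) × (2/27) × (18/27) × (9/27) × (11/27) × (9/27) ≈ 0.000850094
question: (18/71) × (17/18) × (14/18) × (4/18) × (3/18) × (4/18) ≈ 0.00153274
Highest score → defect.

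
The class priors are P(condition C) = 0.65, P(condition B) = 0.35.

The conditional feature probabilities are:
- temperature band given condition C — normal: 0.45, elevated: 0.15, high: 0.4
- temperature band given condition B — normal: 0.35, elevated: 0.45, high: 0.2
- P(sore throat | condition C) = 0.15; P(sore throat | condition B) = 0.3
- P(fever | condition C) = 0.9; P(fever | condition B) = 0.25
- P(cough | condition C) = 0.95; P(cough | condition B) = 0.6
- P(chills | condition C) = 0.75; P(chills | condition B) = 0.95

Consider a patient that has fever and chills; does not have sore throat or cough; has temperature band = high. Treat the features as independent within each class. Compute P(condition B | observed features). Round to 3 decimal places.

condition C: 0.65 × 0.4 × (1−0.15) × 0.9 × (1−0.95) × 0.75 = 0.00745875
condition B: 0.35 × 0.2 × (1−0.3) × 0.25 × (1−0.6) × 0.95 = 0.004655
P(condition B | x) = 0.004655 / 0.01211375 ≈ 0.384

0.384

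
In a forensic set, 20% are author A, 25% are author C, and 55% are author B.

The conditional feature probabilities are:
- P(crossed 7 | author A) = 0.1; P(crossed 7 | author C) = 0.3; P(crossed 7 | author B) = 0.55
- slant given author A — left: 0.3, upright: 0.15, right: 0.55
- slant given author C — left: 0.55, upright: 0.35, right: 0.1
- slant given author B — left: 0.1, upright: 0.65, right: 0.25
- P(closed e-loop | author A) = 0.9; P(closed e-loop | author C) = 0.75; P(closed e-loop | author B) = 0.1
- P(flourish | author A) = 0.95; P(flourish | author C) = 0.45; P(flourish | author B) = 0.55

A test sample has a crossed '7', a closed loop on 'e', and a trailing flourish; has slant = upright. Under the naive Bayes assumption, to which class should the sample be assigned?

author A: 0.2 × 0.1 × 0.15 × 0.9 × 0.95 = 0.002565
author C: 0.25 × 0.3 × 0.35 × 0.75 × 0.45 = 0.008859375
author B: 0.55 × 0.55 × 0.65 × 0.1 × 0.55 = 0.010814375
Highest score → author B.

author B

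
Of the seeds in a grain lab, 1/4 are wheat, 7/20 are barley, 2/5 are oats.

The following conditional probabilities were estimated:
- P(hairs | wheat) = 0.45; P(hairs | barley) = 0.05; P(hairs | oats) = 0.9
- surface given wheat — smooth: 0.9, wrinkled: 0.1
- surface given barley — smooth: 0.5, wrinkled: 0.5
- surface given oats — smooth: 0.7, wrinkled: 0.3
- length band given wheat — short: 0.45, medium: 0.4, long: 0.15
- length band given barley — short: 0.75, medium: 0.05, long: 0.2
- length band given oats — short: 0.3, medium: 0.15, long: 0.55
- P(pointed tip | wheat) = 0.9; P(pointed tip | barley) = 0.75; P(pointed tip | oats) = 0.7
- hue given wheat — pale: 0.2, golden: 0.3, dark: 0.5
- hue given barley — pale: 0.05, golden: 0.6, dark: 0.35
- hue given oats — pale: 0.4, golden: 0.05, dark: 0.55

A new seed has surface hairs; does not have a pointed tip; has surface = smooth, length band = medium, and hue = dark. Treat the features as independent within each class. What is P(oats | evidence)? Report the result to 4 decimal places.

wheat: 0.25 × 0.45 × 0.9 × 0.4 × (1−0.9) × 0.5 = 0.002025
barley: 0.35 × 0.05 × 0.5 × 0.05 × (1−0.75) × 0.35 = 0.00003828125
oats: 0.4 × 0.9 × 0.7 × 0.15 × (1−0.7) × 0.55 = 0.006237
P(oats | x) = 0.006237 / 0.00830028125 ≈ 0.7514

0.7514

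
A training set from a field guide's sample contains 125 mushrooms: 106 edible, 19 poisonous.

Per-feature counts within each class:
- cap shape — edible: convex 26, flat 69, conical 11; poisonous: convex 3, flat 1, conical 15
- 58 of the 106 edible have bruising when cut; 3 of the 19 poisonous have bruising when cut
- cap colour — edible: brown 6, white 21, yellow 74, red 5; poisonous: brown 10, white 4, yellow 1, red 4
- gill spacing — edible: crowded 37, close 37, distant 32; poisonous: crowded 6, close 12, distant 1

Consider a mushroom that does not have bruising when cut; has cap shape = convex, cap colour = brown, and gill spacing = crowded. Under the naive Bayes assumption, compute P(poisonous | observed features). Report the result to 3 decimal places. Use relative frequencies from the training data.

edible: (106/125) × (26/106) × (48/106) × (6/106) × (37/106) ≈ 0.00186097
poisonous: (19/125) × (3/19) × (16/19) × (10/19) × (6/19) ≈ 0.00335909
P(poisonous | x) = 0.00335909 / 0.00522006 ≈ 0.643

0.643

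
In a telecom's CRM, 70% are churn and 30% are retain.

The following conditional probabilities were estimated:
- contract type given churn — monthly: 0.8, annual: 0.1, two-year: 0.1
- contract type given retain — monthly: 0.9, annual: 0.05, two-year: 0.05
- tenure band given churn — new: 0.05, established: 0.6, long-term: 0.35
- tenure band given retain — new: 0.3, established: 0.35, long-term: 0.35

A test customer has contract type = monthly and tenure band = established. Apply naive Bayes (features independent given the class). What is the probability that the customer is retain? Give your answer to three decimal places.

0.220

churn: 0.7 × 0.8 × 0.6 = 0.336
retain: 0.3 × 0.9 × 0.35 = 0.0945
P(retain | x) = 0.0945 / 0.4305 ≈ 0.220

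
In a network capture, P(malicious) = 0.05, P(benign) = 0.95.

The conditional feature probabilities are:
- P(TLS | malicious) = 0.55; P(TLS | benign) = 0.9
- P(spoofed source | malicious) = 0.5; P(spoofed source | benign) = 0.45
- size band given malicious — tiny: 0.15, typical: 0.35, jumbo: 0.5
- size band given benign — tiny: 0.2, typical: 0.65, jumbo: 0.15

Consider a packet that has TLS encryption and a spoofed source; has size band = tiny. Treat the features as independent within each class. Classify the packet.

benign

malicious: 0.05 × 0.55 × 0.5 × 0.15 = 0.0020625
benign: 0.95 × 0.9 × 0.45 × 0.2 = 0.07695
Highest score → benign.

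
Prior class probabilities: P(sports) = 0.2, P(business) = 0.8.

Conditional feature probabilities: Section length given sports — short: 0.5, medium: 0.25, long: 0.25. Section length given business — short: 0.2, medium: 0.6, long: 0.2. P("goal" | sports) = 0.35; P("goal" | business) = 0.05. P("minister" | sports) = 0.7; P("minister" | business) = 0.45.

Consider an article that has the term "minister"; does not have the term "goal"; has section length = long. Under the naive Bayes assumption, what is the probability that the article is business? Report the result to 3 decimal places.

0.750

sports: 0.2 × 0.25 × (1−0.35) × 0.7 = 0.02275
business: 0.8 × 0.2 × (1−0.05) × 0.45 = 0.0684
P(business | x) = 0.0684 / 0.09115 ≈ 0.750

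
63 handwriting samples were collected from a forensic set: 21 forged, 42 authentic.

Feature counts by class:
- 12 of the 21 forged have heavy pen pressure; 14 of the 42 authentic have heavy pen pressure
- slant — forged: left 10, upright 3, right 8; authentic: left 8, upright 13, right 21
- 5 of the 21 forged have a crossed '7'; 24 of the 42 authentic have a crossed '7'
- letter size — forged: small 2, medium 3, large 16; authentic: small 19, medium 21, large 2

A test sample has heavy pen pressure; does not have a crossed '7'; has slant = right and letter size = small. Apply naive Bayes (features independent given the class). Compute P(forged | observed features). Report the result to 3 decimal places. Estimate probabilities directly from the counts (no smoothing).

forged: (21/63) × (12/21) × (8/21) × (16/21) × (2/21) ≈ 0.0052653
authentic: (42/63) × (14/42) × (21/42) × (18/42) × (19/42) ≈ 0.021542
P(forged | x) = 0.0052653 / 0.0268073 ≈ 0.196

0.196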